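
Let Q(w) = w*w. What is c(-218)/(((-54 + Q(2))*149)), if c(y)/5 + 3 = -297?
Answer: 30/149 ≈ 0.20134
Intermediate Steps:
c(y) = -1500 (c(y) = -15 + 5*(-297) = -15 - 1485 = -1500)
Q(w) = w²
c(-218)/(((-54 + Q(2))*149)) = -1500*1/(149*(-54 + 2²)) = -1500*1/(149*(-54 + 4)) = -1500/((-50*149)) = -1500/(-7450) = -1500*(-1/7450) = 30/149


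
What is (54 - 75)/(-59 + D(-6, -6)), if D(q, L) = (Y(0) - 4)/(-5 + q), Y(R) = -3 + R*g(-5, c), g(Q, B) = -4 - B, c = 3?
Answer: 77/214 ≈ 0.35981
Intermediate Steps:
Y(R) = -3 - 7*R (Y(R) = -3 + R*(-4 - 1*3) = -3 + R*(-4 - 3) = -3 + R*(-7) = -3 - 7*R)
D(q, L) = -7/(-5 + q) (D(q, L) = ((-3 - 7*0) - 4)/(-5 + q) = ((-3 + 0) - 4)/(-5 + q) = (-3 - 4)/(-5 + q) = -7/(-5 + q))
(54 - 75)/(-59 + D(-6, -6)) = (54 - 75)/(-59 - 7/(-5 - 6)) = -21/(-59 - 7/(-11)) = -21/(-59 - 7*(-1/11)) = -21/(-59 + 7/11) = -21/(-642/11) = -21*(-11/642) = 77/214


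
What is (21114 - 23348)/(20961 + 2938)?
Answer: -2234/23899 ≈ -0.093477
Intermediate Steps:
(21114 - 23348)/(20961 + 2938) = -2234/23899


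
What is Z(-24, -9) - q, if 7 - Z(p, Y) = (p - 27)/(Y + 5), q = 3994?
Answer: -15999/4 ≈ -3999.8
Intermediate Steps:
Z(p, Y) = 7 - (-27 + p)/(5 + Y) (Z(p, Y) = 7 - (p - 27)/(Y + 5) = 7 - (-27 + p)/(5 + Y))
Z(-24, -9) - q = (62 - 1*(-24) + 7*(-9))/(5 - 9) - 1*3994 = (62 + 24 - 63)/(-4) - 3994 = -¼*23 - 3994 = -23/4 - 3994 = -15999/4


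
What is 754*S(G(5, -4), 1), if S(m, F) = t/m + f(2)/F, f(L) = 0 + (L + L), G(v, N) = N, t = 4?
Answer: 2262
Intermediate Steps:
f(L) = 2*L (f(L) = 0 + 2*L = 2*L)
S(m, F) = 4/F + 4/m (S(m, F) = 4/m + (2*2)/F = 4/m + 4/F = 4/F + 4/m)
754*S(G(5, -4), 1) = 754*(4/1 + 4/(-4)) = 754*(4*1 + 4*(-1/4)) = 754*(4 - 1) = 754*3 = 2262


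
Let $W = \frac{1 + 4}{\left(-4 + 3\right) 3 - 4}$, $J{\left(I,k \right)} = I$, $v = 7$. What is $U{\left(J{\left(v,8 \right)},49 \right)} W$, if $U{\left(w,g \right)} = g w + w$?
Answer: $-250$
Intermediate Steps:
$W = - \frac{5}{7}$ ($W = \frac{5}{\left(-1\right) 3 - 4} = \frac{5}{-3 - 4} = \frac{5}{-7} = 5 \left(- \frac{1}{7}\right) = - \frac{5}{7} \approx -0.71429$)
$U{\left(w,g \right)} = w + g w$
$U{\left(J{\left(v,8 \right)},49 \right)} W = 7 \left(1 + 49\right) \left(- \frac{5}{7}\right) = 7 \cdot 50 \left(- \frac{5}{7}\right) = 350 \left(- \frac{5}{7}\right) = -250$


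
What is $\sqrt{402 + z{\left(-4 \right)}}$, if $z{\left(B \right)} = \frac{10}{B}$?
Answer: $\frac{\sqrt{1598}}{2} \approx 19.987$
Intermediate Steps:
$\sqrt{402 + z{\left(-4 \right)}} = \sqrt{402 + \frac{10}{-4}} = \sqrt{402 + 10 \left(- \frac{1}{4}\right)} = \sqrt{402 - \frac{5}{2}} = \sqrt{\frac{799}{2}} = \frac{\sqrt{1598}}{2}$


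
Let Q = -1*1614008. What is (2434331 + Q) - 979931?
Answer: -159608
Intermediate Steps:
Q = -1614008
(2434331 + Q) - 979931 = (2434331 - 1614008) - 979931 = 820323 - 979931 = -159608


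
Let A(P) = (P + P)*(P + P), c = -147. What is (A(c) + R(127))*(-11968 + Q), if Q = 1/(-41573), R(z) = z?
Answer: -43069045399395/41573 ≈ -1.0360e+9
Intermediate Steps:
Q = -1/41573 ≈ -2.4054e-5
A(P) = 4*P² (A(P) = (2*P)*(2*P) = 4*P²)
(A(c) + R(127))*(-11968 + Q) = (4*(-147)² + 127)*(-11968 - 1/41573) = (4*21609 + 127)*(-497545665/41573) = (86436 + 127)*(-497545665/41573) = 86563*(-497545665/41573) = -43069045399395/41573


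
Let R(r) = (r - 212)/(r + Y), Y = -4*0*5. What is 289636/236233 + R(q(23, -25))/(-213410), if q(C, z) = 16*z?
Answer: 6181085732351/5041448453000 ≈ 1.2261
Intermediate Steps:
Y = 0 (Y = 0*5 = 0)
R(r) = (-212 + r)/r (R(r) = (r - 212)/(r + 0) = (-212 + r)/r)
289636/236233 + R(q(23, -25))/(-213410) = 289636/236233 + ((-212 + 16*(-25))/((16*(-25))))/(-213410) = 289636*(1/236233) + ((-212 - 400)/(-400))*(-1/213410) = 289636/236233 - 1/400*(-612)*(-1/213410) = 289636/236233 + (153/100)*(-1/213410) = 289636/236233 - 153/21341000 = 6181085732351/5041448453000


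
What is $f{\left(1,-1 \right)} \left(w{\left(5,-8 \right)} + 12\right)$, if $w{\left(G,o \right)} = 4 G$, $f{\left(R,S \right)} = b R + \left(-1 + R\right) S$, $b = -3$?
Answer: $-96$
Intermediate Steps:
$f{\left(R,S \right)} = - 3 R + S \left(-1 + R\right)$ ($f{\left(R,S \right)} = - 3 R + \left(-1 + R\right) S = - 3 R + S \left(-1 + R\right)$)
$f{\left(1,-1 \right)} \left(w{\left(5,-8 \right)} + 12\right) = \left(\left(-1\right) \left(-1\right) - 3 + 1 \left(-1\right)\right) \left(4 \cdot 5 + 12\right) = \left(1 - 3 - 1\right) \left(20 + 12\right) = \left(-3\right) 32 = -96$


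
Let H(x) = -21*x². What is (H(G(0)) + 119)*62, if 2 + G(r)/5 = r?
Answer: -122822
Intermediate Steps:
G(r) = -10 + 5*r
(H(G(0)) + 119)*62 = (-21*(-10 + 5*0)² + 119)*62 = (-21*(-10 + 0)² + 119)*62 = (-21*(-10)² + 119)*62 = (-21*100 + 119)*62 = (-2100 + 119)*62 = -1981*62 = -122822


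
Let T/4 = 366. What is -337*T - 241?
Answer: -493609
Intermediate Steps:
T = 1464 (T = 4*366 = 1464)
-337*T - 241 = -337*1464 - 241 = -493368 - 241 = -493609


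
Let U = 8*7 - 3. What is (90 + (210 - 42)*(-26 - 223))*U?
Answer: -2212326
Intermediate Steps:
U = 53 (U = 56 - 3 = 53)
(90 + (210 - 42)*(-26 - 223))*U = (90 + (210 - 42)*(-26 - 223))*53 = (90 + 168*(-249))*53 = (90 - 41832)*53 = -41742*53 = -2212326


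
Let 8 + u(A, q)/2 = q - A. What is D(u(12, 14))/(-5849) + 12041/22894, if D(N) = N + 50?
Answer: 69557837/133907006 ≈ 0.51945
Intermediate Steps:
u(A, q) = -16 - 2*A + 2*q (u(A, q) = -16 + 2*(q - A) = -16 + (-2*A + 2*q) = -16 - 2*A + 2*q)
D(N) = 50 + N
D(u(12, 14))/(-5849) + 12041/22894 = (50 + (-16 - 2*12 + 2*14))/(-5849) + 12041/22894 = (50 + (-16 - 24 + 28))*(-1/5849) + 12041*(1/22894) = (50 - 12)*(-1/5849) + 12041/22894 = 38*(-1/5849) + 12041/22894 = -38/5849 + 12041/22894 = 69557837/133907006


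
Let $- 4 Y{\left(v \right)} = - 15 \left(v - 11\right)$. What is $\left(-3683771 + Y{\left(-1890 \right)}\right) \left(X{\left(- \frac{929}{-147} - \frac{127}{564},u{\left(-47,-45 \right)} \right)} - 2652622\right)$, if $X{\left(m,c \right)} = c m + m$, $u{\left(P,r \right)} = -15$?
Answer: $\frac{25769587732066981}{2632} \approx 9.7909 \cdot 10^{12}$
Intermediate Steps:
$Y{\left(v \right)} = - \frac{165}{4} + \frac{15 v}{4}$ ($Y{\left(v \right)} = - \frac{\left(-15\right) \left(v - 11\right)}{4} = - \frac{\left(-15\right) \left(-11 + v\right)}{4} = - \frac{165 - 15 v}{4} = - \frac{165}{4} + \frac{15 v}{4}$)
$X{\left(m,c \right)} = m + c m$
$\left(-3683771 + Y{\left(-1890 \right)}\right) \left(X{\left(- \frac{929}{-147} - \frac{127}{564},u{\left(-47,-45 \right)} \right)} - 2652622\right) = \left(-3683771 + \left(- \frac{165}{4} + \frac{15}{4} \left(-1890\right)\right)\right) \left(\left(- \frac{929}{-147} - \frac{127}{564}\right) \left(1 - 15\right) - 2652622\right) = \left(-3683771 - \frac{28515}{4}\right) \left(\left(\left(-929\right) \left(- \frac{1}{147}\right) - \frac{127}{564}\right) \left(-14\right) - 2652622\right) = \left(-3683771 - \frac{28515}{4}\right) \left(\left(\frac{929}{147} - \frac{127}{564}\right) \left(-14\right) - 2652622\right) = - \frac{14763599 \left(\frac{56143}{9212} \left(-14\right) - 2652622\right)}{4} = - \frac{14763599 \left(- \frac{56143}{658} - 2652622\right)}{4} = \left(- \frac{14763599}{4}\right) \left(- \frac{1745481419}{658}\right) = \frac{25769587732066981}{2632}$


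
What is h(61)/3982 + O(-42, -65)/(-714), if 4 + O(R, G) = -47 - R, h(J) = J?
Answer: 6616/236929 ≈ 0.027924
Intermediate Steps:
O(R, G) = -51 - R (O(R, G) = -4 + (-47 - R) = -51 - R)
h(61)/3982 + O(-42, -65)/(-714) = 61/3982 + (-51 - 1*(-42))/(-714) = 61*(1/3982) + (-51 + 42)*(-1/714) = 61/3982 - 9*(-1/714) = 61/3982 + 3/238 = 6616/236929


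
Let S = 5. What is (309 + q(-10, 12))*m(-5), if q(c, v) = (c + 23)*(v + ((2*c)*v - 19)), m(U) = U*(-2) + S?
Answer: -43530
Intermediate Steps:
m(U) = 5 - 2*U (m(U) = U*(-2) + 5 = -2*U + 5 = 5 - 2*U)
q(c, v) = (23 + c)*(-19 + v + 2*c*v) (q(c, v) = (23 + c)*(v + (2*c*v - 19)) = (23 + c)*(v + (-19 + 2*c*v)) = (23 + c)*(-19 + v + 2*c*v))
(309 + q(-10, 12))*m(-5) = (309 + (-437 - 19*(-10) + 23*12 + 2*12*(-10)**2 + 47*(-10)*12))*(5 - 2*(-5)) = (309 + (-437 + 190 + 276 + 2*12*100 - 5640))*(5 + 10) = (309 + (-437 + 190 + 276 + 2400 - 5640))*15 = (309 - 3211)*15 = -2902*15 = -43530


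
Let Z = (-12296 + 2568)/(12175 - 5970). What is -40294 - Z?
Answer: -250014542/6205 ≈ -40292.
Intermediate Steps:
Z = -9728/6205 ≈ -1.5678
-40294 - Z = -40294 - 1*(-9728/6205) = -40294 + 9728/6205 = -250014542/6205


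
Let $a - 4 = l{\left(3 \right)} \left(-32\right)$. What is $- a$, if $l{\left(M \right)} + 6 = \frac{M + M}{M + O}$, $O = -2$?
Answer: $-4$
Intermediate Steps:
$l{\left(M \right)} = -6 + \frac{2 M}{-2 + M}$ ($l{\left(M \right)} = -6 + \frac{M + M}{M - 2} = -6 + \frac{2 M}{-2 + M}$)
$a = 4$ ($a = 4 + \frac{4 \left(3 - 3\right)}{-2 + 3} \left(-32\right) = 4 + \frac{4 \left(3 - 3\right)}{1} \left(-32\right) = 4 + 4 \cdot 1 \cdot 0 \left(-32\right) = 4 + 0 \left(-32\right) = 4 + 0 = 4$)
$- a = \left(-1\right) 4 = -4$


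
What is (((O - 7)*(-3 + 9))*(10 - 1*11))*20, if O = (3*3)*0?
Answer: 840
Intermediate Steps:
O = 0 (O = 9*0 = 0)
(((O - 7)*(-3 + 9))*(10 - 1*11))*20 = (((0 - 7)*(-3 + 9))*(10 - 1*11))*20 = ((-7*6)*(10 - 11))*20 = -42*(-1)*20 = 42*20 = 840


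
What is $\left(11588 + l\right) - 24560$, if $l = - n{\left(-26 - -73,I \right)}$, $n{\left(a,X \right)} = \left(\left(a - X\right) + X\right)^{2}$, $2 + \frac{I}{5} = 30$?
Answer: $-15181$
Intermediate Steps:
$I = 140$ ($I = -10 + 5 \cdot 30 = -10 + 150 = 140$)
$n{\left(a,X \right)} = a^{2}$
$l = -2209$ ($l = - \left(-26 - -73\right)^{2} = - \left(-26 + 73\right)^{2} = - 47^{2} = \left(-1\right) 2209 = -2209$)
$\left(11588 + l\right) - 24560 = \left(11588 - 2209\right) - 24560 = 9379 - 24560 = -15181$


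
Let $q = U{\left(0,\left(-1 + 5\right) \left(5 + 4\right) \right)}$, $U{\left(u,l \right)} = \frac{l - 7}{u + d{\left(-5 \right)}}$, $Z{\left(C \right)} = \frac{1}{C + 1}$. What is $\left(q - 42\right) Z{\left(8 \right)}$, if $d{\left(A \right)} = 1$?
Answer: $- \frac{13}{9} \approx -1.4444$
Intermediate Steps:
$Z{\left(C \right)} = \frac{1}{1 + C}$
$U{\left(u,l \right)} = \frac{-7 + l}{1 + u}$ ($U{\left(u,l \right)} = \frac{l - 7}{u + 1} = \frac{-7 + l}{1 + u}$)
$q = 29$ ($q = \frac{-7 + \left(-1 + 5\right) \left(5 + 4\right)}{1 + 0} = \frac{-7 + 4 \cdot 9}{1} = 1 \left(-7 + 36\right) = 1 \cdot 29 = 29$)
$\left(q - 42\right) Z{\left(8 \right)} = \frac{29 - 42}{1 + 8} = - \frac{13}{9}$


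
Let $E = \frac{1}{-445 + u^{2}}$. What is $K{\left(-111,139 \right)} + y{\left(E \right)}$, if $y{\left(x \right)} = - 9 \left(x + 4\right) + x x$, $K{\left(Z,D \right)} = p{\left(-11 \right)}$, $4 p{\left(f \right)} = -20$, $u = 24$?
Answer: $- \frac{704779}{17161} \approx -41.069$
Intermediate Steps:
$p{\left(f \right)} = -5$ ($p{\left(f \right)} = \frac{1}{4} \left(-20\right) = -5$)
$K{\left(Z,D \right)} = -5$
$E = \frac{1}{131}$ ($E = \frac{1}{-445 + 24^{2}} = \frac{1}{-445 + 576} = \frac{1}{131} \approx 0.0076336$)
$y{\left(x \right)} = -36 + x^{2} - 9 x$ ($y{\left(x \right)} = - 9 \left(4 + x\right) + x^{2} = \left(-36 - 9 x\right) + x^{2} = -36 + x^{2} - 9 x$)
$K{\left(-111,139 \right)} + y{\left(E \right)} = -5 - \left(\frac{4725}{131} - \frac{1}{17161}\right) = -5 - \frac{618974}{17161} = - \frac{704779}{17161}$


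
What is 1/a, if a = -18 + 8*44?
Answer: 1/334 ≈ 0.0029940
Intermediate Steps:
a = 334 (a = -18 + 352 = 334)
1/a = 1/334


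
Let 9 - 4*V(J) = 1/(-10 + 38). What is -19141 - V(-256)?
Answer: -2144043/112 ≈ -19143.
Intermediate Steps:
V(J) = 251/112 (V(J) = 9/4 - 1/(4*(-10 + 38)) = 9/4 - 1/4/28 = 9/4 - 1/4*1/28 = 9/4 - 1/112 = 251/112)
-19141 - V(-256) = -19141 - 1*251/112 = -19141 - 251/112 = -2144043/112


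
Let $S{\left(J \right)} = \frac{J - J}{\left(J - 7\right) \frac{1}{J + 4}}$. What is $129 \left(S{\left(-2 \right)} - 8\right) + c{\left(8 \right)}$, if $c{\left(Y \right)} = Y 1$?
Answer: $-1024$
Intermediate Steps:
$S{\left(J \right)} = 0$ ($S{\left(J \right)} = \frac{0}{\left(-7 + J\right) \frac{1}{4 + J}} = \frac{0}{\frac{1}{4 + J} \left(-7 + J\right)} = 0 \frac{4 + J}{-7 + J} = 0$)
$c{\left(Y \right)} = Y$
$129 \left(S{\left(-2 \right)} - 8\right) + c{\left(8 \right)} = 129 \left(0 - 8\right) + 8 = 129 \left(-8\right) + 8 = -1032 + 8 = -1024$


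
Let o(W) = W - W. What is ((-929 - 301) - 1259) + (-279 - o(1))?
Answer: -2768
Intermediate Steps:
o(W) = 0
((-929 - 301) - 1259) + (-279 - o(1)) = ((-929 - 301) - 1259) + (-279 - 1*0) = (-1230 - 1259) + (-279 + 0) = -2489 - 279 = -2768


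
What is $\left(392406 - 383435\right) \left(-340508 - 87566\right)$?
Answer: $-3840251854$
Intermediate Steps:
$\left(392406 - 383435\right) \left(-340508 - 87566\right) = 8971 \left(-428074\right) = -3840251854$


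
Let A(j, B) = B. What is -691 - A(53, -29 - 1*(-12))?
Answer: -674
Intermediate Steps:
-691 - A(53, -29 - 1*(-12)) = -691 - (-29 - 1*(-12)) = -691 - (-29 + 12) = -691 - 1*(-17) = -691 + 17 = -674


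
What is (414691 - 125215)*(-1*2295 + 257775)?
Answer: 73955328480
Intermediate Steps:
(414691 - 125215)*(-1*2295 + 257775) = 289476*(-2295 + 257775) = 289476*255480 = 73955328480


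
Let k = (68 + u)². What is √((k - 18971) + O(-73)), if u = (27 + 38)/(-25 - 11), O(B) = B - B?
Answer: I*√18907727/36 ≈ 120.79*I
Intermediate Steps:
O(B) = 0
u = -65/36 (u = 65/(-36) = 65*(-1/36) = -65/36 ≈ -1.8056)
k = 5678689/1296 (k = (68 - 65/36)² = (2383/36)² = 5678689/1296 ≈ 4381.7)
√((k - 18971) + O(-73)) = √((5678689/1296 - 18971) + 0) = √(-18907727/1296 + 0) = √(-18907727/1296) = I*√18907727/36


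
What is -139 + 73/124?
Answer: -17163/124 ≈ -138.41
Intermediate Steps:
-139 + 73/124 = -17163/124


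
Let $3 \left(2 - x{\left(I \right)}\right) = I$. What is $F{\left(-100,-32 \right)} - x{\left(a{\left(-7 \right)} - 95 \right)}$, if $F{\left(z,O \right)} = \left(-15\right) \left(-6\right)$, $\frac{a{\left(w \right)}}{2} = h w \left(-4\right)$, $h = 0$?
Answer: $\frac{169}{3} \approx 56.333$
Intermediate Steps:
$a{\left(w \right)} = 0$ ($a{\left(w \right)} = 2 \cdot 0 w \left(-4\right) = 2 \cdot 0 \left(-4\right) = 2 \cdot 0 = 0$)
$F{\left(z,O \right)} = 90$
$x{\left(I \right)} = 2 - \frac{I}{3}$
$F{\left(-100,-32 \right)} - x{\left(a{\left(-7 \right)} - 95 \right)} = 90 - \left(2 - \frac{0 - 95}{3}\right) = 90 - \left(2 - - \frac{95}{3}\right) = 90 - \left(2 + \frac{95}{3}\right) = 90 - \frac{101}{3} = \frac{169}{3}$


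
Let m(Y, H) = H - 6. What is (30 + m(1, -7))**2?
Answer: 289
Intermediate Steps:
m(Y, H) = -6 + H
(30 + m(1, -7))**2 = (30 + (-6 - 7))**2 = (30 - 13)**2 = 17**2 = 289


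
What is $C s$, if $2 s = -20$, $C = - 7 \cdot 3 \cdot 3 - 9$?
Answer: $720$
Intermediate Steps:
$C = -72$ ($C = \left(-7\right) 9 - 9 = -63 - 9 = -72$)
$s = -10$ ($s = \frac{1}{2} \left(-20\right) = -10$)
$C s = \left(-72\right) \left(-10\right) = 720$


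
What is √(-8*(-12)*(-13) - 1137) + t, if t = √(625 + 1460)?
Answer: √2085 + 3*I*√265 ≈ 45.662 + 48.836*I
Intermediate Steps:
t = √2085 ≈ 45.662
√(-8*(-12)*(-13) - 1137) + t = √(-8*(-12)*(-13) - 1137) + √2085 = √(96*(-13) - 1137) + √2085 = √(-1248 - 1137) + √2085 = √(-2385) + √2085 = 3*I*√265 + √2085 = √2085 + 3*I*√265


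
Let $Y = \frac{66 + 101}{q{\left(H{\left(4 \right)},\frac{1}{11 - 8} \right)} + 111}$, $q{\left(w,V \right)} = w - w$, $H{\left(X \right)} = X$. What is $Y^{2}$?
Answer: $\frac{27889}{12321} \approx 2.2635$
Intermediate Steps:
$q{\left(w,V \right)} = 0$
$Y = \frac{167}{111}$ ($Y = \frac{66 + 101}{0 + 111} = \frac{167}{111} \approx 1.5045$)
$Y^{2} = \left(\frac{167}{111}\right)^{2} = \frac{27889}{12321}$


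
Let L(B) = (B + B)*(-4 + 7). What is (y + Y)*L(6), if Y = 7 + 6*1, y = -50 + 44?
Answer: 252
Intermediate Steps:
L(B) = 6*B (L(B) = (2*B)*3 = 6*B)
y = -6
Y = 13 (Y = 7 + 6 = 13)
(y + Y)*L(6) = (-6 + 13)*(6*6) = 7*36 = 252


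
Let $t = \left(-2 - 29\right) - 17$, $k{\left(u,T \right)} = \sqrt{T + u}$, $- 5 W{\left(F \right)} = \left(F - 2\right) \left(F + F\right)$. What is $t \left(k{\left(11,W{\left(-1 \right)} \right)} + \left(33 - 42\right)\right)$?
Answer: $432 - \frac{336 \sqrt{5}}{5} \approx 281.74$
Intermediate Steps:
$W{\left(F \right)} = - \frac{2 F \left(-2 + F\right)}{5}$ ($W{\left(F \right)} = - \frac{\left(F - 2\right) \left(F + F\right)}{5} = - \frac{\left(-2 + F\right) 2 F}{5} = - \frac{2 F \left(-2 + F\right)}{5}$)
$t = -48$ ($t = -31 - 17 = -48$)
$t \left(k{\left(11,W{\left(-1 \right)} \right)} + \left(33 - 42\right)\right) = - 48 \left(\sqrt{\frac{2}{5} \left(-1\right) \left(2 - -1\right) + 11} + \left(33 - 42\right)\right) = - 48 \left(\sqrt{\frac{2}{5} \left(-1\right) \left(2 + 1\right) + 11} - 9\right) = - 48 \left(\sqrt{\frac{2}{5} \left(-1\right) 3 + 11} - 9\right) = - 48 \left(\sqrt{- \frac{6}{5} + 11} - 9\right) = - 48 \left(\sqrt{\frac{49}{5}} - 9\right) = - 48 \left(\frac{7 \sqrt{5}}{5} - 9\right) = - 48 \left(-9 + \frac{7 \sqrt{5}}{5}\right) = 432 - \frac{336 \sqrt{5}}{5}$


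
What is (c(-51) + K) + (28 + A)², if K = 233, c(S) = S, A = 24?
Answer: 2886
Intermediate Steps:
(c(-51) + K) + (28 + A)² = (-51 + 233) + (28 + 24)² = 182 + 52² = 182 + 2704 = 2886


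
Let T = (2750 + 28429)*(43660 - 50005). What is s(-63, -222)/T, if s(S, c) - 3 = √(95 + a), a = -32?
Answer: -1/65943585 - √7/65943585 ≈ -5.5286e-8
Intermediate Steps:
s(S, c) = 3 + 3*√7 (s(S, c) = 3 + √(95 - 32) = 3 + √63 = 3 + 3*√7)
T = -197830755 (T = 31179*(-6345) = -197830755)
s(-63, -222)/T = (3 + 3*√7)/(-197830755) = (3 + 3*√7)*(-1/197830755) = -1/65943585 - √7/65943585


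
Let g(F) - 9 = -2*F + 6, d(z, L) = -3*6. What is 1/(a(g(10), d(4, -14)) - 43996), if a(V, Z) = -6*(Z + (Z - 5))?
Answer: -1/43750 ≈ -2.2857e-5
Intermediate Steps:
d(z, L) = -18
g(F) = 15 - 2*F (g(F) = 9 + (-2*F + 6) = 9 + (6 - 2*F) = 15 - 2*F)
a(V, Z) = 30 - 12*Z (a(V, Z) = -6*(Z + (-5 + Z)) = -6*(-5 + 2*Z) = 30 - 12*Z)
1/(a(g(10), d(4, -14)) - 43996) = 1/((30 - 12*(-18)) - 43996) = 1/((30 + 216) - 43996) = 1/(246 - 43996) = 1/(-43750) = -1/43750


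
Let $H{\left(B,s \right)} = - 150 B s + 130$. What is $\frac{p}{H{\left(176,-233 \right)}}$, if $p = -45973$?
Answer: $- \frac{1483}{198430} \approx -0.0074737$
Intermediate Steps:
$H{\left(B,s \right)} = 130 - 150 B s$ ($H{\left(B,s \right)} = - 150 B s + 130 = 130 - 150 B s$)
$\frac{p}{H{\left(176,-233 \right)}} = - \frac{45973}{130 - 26400 \left(-233\right)} = - \frac{45973}{130 + 6151200} = - \frac{45973}{6151330} = \left(-45973\right) \frac{1}{6151330} = - \frac{1483}{198430}$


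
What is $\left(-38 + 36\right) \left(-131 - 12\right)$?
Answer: $286$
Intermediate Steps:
$\left(-38 + 36\right) \left(-131 - 12\right) = \left(-2\right) \left(-143\right) = 286$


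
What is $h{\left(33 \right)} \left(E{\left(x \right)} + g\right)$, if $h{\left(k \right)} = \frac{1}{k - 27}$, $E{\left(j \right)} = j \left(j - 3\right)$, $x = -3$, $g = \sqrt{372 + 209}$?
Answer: $3 + \frac{\sqrt{581}}{6} \approx 7.0173$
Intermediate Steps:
$g = \sqrt{581} \approx 24.104$
$E{\left(j \right)} = j \left(-3 + j\right)$
$h{\left(k \right)} = \frac{1}{-27 + k}$
$h{\left(33 \right)} \left(E{\left(x \right)} + g\right) = \frac{- 3 \left(-3 - 3\right) + \sqrt{581}}{-27 + 33} = \frac{\left(-3\right) \left(-6\right) + \sqrt{581}}{6} = \frac{18 + \sqrt{581}}{6} = 3 + \frac{\sqrt{581}}{6}$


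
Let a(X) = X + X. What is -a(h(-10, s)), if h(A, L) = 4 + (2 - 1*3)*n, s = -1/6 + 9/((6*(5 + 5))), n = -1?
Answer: -10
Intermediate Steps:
s = -1/60 (s = -1*⅙ + 9/((6*10)) = -⅙ + 9/60 = -⅙ + 9*(1/60) = -⅙ + 3/20 = -1/60 ≈ -0.016667)
h(A, L) = 5 (h(A, L) = 4 + (2 - 1*3)*(-1) = 4 + (2 - 3)*(-1) = 4 - 1*(-1) = 4 + 1 = 5)
a(X) = 2*X
-a(h(-10, s)) = -2*5 = -1*10 = -10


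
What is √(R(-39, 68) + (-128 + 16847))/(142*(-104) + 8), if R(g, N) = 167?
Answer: -√16886/14760 ≈ -0.0088039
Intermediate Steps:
√(R(-39, 68) + (-128 + 16847))/(142*(-104) + 8) = √(167 + (-128 + 16847))/(142*(-104) + 8) = √(167 + 16719)/(-14768 + 8) = √16886/(-14760) = √16886*(-1/14760) = -√16886/14760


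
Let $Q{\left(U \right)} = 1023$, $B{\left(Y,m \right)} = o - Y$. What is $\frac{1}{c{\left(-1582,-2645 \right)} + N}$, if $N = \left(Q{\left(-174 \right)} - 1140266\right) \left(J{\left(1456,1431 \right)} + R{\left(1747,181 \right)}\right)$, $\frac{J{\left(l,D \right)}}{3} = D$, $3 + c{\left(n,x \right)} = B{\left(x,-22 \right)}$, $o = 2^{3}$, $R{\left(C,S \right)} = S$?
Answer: $- \frac{1}{5096970532} \approx -1.962 \cdot 10^{-10}$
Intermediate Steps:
$o = 8$
$B{\left(Y,m \right)} = 8 - Y$
$c{\left(n,x \right)} = 5 - x$ ($c{\left(n,x \right)} = -3 - \left(-8 + x\right) = 5 - x$)
$J{\left(l,D \right)} = 3 D$
$N = -5096973182$ ($N = \left(1023 - 1140266\right) \left(3 \cdot 1431 + 181\right) = - 1139243 \left(4293 + 181\right) = \left(-1139243\right) 4474 = -5096973182$)
$\frac{1}{c{\left(-1582,-2645 \right)} + N} = \frac{1}{\left(5 - -2645\right) - 5096973182} = \frac{1}{\left(5 + 2645\right) - 5096973182} = \frac{1}{2650 - 5096973182} = \frac{1}{-5096970532} = - \frac{1}{5096970532}$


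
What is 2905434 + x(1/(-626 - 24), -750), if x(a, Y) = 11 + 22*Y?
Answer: 2888945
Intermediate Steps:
2905434 + x(1/(-626 - 24), -750) = 2905434 + (11 + 22*(-750)) = 2905434 + (11 - 16500) = 2905434 - 16489 = 2888945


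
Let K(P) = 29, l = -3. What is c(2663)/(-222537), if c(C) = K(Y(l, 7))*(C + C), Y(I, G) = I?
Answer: -154454/222537 ≈ -0.69406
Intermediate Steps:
c(C) = 58*C (c(C) = 29*(C + C) = 29*(2*C) = 58*C)
c(2663)/(-222537) = (58*2663)/(-222537) = 154454*(-1/222537) = -154454/222537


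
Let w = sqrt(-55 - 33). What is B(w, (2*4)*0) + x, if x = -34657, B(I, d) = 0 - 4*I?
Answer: -34657 - 8*I*sqrt(22) ≈ -34657.0 - 37.523*I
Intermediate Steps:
w = 2*I*sqrt(22) (w = sqrt(-88) = 2*I*sqrt(22) ≈ 9.3808*I)
B(I, d) = -4*I
B(w, (2*4)*0) + x = -8*I*sqrt(22) - 34657 = -34657 - 8*I*sqrt(22)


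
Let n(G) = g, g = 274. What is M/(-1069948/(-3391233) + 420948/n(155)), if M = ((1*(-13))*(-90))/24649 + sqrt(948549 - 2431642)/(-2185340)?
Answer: 271790368785/8798620242465691 - 464598921*I*sqrt(1483093)/1560142542145318120 ≈ 3.089e-5 - 3.6266e-7*I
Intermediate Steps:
n(G) = 274
M = 1170/24649 - I*sqrt(1483093)/2185340 (M = -13*(-90)*(1/24649) + sqrt(-1483093)*(-1/2185340) = 1170*(1/24649) + (I*sqrt(1483093))*(-1/2185340) = 1170/24649 - I*sqrt(1483093)/2185340 ≈ 0.047466 - 0.00055727*I)
M/(-1069948/(-3391233) + 420948/n(155)) = (1170/24649 - I*sqrt(1483093)/2185340)/(-1069948/(-3391233) + 420948/274) = (1170/24649 - I*sqrt(1483093)/2185340)/(-1069948*(-1/3391233) + 420948*(1/274)) = (1170/24649 - I*sqrt(1483093)/2185340)/(1069948/3391233 + 210474/137) = (1170/24649 - I*sqrt(1483093)/2185340)/(713912957318/464598921) = (1170/24649 - I*sqrt(1483093)/2185340)*(464598921/713912957318) = 271790368785/8798620242465691 - 464598921*I*sqrt(1483093)/1560142542145318120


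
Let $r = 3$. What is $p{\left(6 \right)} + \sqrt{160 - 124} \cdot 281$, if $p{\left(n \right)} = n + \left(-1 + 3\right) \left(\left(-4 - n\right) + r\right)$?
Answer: $1678$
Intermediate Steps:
$p{\left(n \right)} = -2 - n$ ($p{\left(n \right)} = n + \left(-1 + 3\right) \left(\left(-4 - n\right) + 3\right) = n + 2 \left(-1 - n\right) = n - \left(2 + 2 n\right) = -2 - n$)
$p{\left(6 \right)} + \sqrt{160 - 124} \cdot 281 = \left(-2 - 6\right) + \sqrt{160 - 124} \cdot 281 = \left(-2 - 6\right) + \sqrt{36} \cdot 281 = -8 + 6 \cdot 281 = -8 + 1686 = 1678$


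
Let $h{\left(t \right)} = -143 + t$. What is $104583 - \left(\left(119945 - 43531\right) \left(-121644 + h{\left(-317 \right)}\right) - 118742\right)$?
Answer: $9330678381$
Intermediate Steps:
$104583 - \left(\left(119945 - 43531\right) \left(-121644 + h{\left(-317 \right)}\right) - 118742\right) = 104583 - \left(\left(119945 - 43531\right) \left(-121644 - 460\right) - 118742\right) = 104583 - \left(76414 \left(-121644 - 460\right) - 118742\right) = 104583 - \left(76414 \left(-122104\right) - 118742\right) = 104583 - \left(-9330455056 - 118742\right) = 104583 - -9330573798 = 104583 + 9330573798 = 9330678381$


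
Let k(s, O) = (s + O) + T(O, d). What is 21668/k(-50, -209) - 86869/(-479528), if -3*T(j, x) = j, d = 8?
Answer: -3890237065/34046488 ≈ -114.26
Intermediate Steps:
T(j, x) = -j/3
k(s, O) = s + 2*O/3 (k(s, O) = (s + O) - O/3 = (O + s) - O/3 = s + 2*O/3)
21668/k(-50, -209) - 86869/(-479528) = 21668/(-50 + (⅔)*(-209)) - 86869/(-479528) = 21668/(-50 - 418/3) - 86869*(-1/479528) = 21668/(-568/3) + 86869/479528 = 21668*(-3/568) + 86869/479528 = -16251/142 + 86869/479528 = -3890237065/34046488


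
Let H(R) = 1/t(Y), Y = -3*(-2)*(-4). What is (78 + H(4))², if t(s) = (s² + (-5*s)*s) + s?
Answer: 32972385889/5419584 ≈ 6083.9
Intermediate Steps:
Y = -24 (Y = 6*(-4) = -24)
t(s) = s - 4*s² (t(s) = (s² - 5*s²) + s = -4*s² + s = s - 4*s²)
H(R) = -1/2328 (H(R) = 1/(-24*(1 - 4*(-24))) = 1/(-24*(1 + 96)) = 1/(-24*97) = 1/(-2328) = -1/2328)
(78 + H(4))² = (78 - 1/2328)² = (181583/2328)² = 32972385889/5419584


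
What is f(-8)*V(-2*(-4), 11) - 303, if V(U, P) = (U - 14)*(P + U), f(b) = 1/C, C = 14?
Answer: -2178/7 ≈ -311.14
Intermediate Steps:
f(b) = 1/14
V(U, P) = (-14 + U)*(P + U)
f(-8)*V(-2*(-4), 11) - 303 = ((-2*(-4))² - 14*11 - (-28)*(-4) + 11*(-2*(-4)))/14 - 303 = (8² - 154 - 14*8 + 11*8)/14 - 303 = (64 - 154 - 112 + 88)/14 - 303 = (1/14)*(-114) - 303 = -57/7 - 303 = -2178/7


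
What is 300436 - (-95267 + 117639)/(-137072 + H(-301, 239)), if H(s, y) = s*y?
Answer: 62794451168/209011 ≈ 3.0044e+5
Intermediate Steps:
300436 - (-95267 + 117639)/(-137072 + H(-301, 239)) = 300436 - (-95267 + 117639)/(-137072 - 301*239) = 300436 - 22372/(-137072 - 71939) = 300436 - 22372/(-209011) = 300436 - 22372*(-1)/209011 = 300436 - 1*(-22372/209011) = 300436 + 22372/209011 = 62794451168/209011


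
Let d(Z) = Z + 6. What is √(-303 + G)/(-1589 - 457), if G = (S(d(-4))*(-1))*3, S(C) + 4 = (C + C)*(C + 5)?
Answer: -5*I*√15/2046 ≈ -0.0094648*I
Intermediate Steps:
d(Z) = 6 + Z
S(C) = -4 + 2*C*(5 + C) (S(C) = -4 + (C + C)*(C + 5) = -4 + (2*C)*(5 + C) = -4 + 2*C*(5 + C))
G = -72 (G = ((-4 + 2*(6 - 4)² + 10*(6 - 4))*(-1))*3 = ((-4 + 2*2² + 10*2)*(-1))*3 = ((-4 + 2*4 + 20)*(-1))*3 = ((-4 + 8 + 20)*(-1))*3 = (24*(-1))*3 = -24*3 = -72)
√(-303 + G)/(-1589 - 457) = √(-303 - 72)/(-1589 - 457) = √(-375)/(-2046) = (5*I*√15)*(-1/2046) = -5*I*√15/2046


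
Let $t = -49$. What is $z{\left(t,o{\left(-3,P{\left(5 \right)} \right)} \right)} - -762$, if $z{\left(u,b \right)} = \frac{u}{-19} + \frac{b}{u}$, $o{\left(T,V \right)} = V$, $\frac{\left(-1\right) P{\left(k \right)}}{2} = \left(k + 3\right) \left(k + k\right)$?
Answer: $\frac{714863}{931} \approx 767.84$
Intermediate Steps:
$P{\left(k \right)} = - 4 k \left(3 + k\right)$ ($P{\left(k \right)} = - 2 \left(k + 3\right) \left(k + k\right) = - 2 \left(3 + k\right) 2 k = - 2 \cdot 2 k \left(3 + k\right) = - 4 k \left(3 + k\right)$)
$z{\left(u,b \right)} = - \frac{u}{19} + \frac{b}{u}$ ($z{\left(u,b \right)} = u \left(- \frac{1}{19}\right) + \frac{b}{u} = - \frac{u}{19} + \frac{b}{u}$)
$z{\left(t,o{\left(-3,P{\left(5 \right)} \right)} \right)} - -762 = \left(\left(- \frac{1}{19}\right) \left(-49\right) + \frac{\left(-4\right) 5 \left(3 + 5\right)}{-49}\right) - -762 = \left(\frac{49}{19} + \left(-4\right) 5 \cdot 8 \left(- \frac{1}{49}\right)\right) + 762 = \left(\frac{49}{19} - - \frac{160}{49}\right) + 762 = \left(\frac{49}{19} + \frac{160}{49}\right) + 762 = \frac{5441}{931} + 762 = \frac{714863}{931}$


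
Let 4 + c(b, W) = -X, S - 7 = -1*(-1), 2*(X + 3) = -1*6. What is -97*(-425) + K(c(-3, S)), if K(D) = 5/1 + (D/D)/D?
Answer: 82461/2 ≈ 41231.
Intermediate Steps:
X = -6 (X = -3 + (-1*6)/2 = -3 + (½)*(-6) = -3 - 3 = -6)
S = 8 (S = 7 - 1*(-1) = 7 + 1 = 8)
c(b, W) = 2 (c(b, W) = -4 - 1*(-6) = -4 + 6 = 2)
K(D) = 5 + 1/D (K(D) = 5*1 + 1/D = 5 + 1/D)
-97*(-425) + K(c(-3, S)) = -97*(-425) + (5 + 1/2) = 41225 + (5 + ½) = 41225 + 11/2 = 82461/2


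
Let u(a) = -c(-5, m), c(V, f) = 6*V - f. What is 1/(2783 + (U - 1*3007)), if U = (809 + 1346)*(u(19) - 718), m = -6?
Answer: -1/1495794 ≈ -6.6854e-7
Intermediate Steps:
c(V, f) = -f + 6*V
u(a) = 24 (u(a) = -(-1*(-6) + 6*(-5)) = -(6 - 30) = -1*(-24) = 24)
U = -1495570 (U = (809 + 1346)*(24 - 718) = 2155*(-694) = -1495570)
1/(2783 + (U - 1*3007)) = 1/(2783 + (-1495570 - 1*3007)) = 1/(2783 + (-1495570 - 3007)) = 1/(2783 - 1498577) = 1/(-1495794) = -1/1495794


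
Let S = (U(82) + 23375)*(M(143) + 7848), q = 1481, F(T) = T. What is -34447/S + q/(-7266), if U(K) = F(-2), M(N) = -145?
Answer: -1815597403/8899229682 ≈ -0.20402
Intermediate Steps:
U(K) = -2
S = 180042219 (S = (-2 + 23375)*(-145 + 7848) = 23373*7703 = 180042219)
-34447/S + q/(-7266) = -34447/180042219 + 1481/(-7266) = -34447*1/180042219 + 1481*(-1/7266) = -703/3674331 - 1481/7266 = -1815597403/8899229682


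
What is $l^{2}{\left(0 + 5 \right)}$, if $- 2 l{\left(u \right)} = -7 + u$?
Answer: $1$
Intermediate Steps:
$l{\left(u \right)} = \frac{7}{2} - \frac{u}{2}$ ($l{\left(u \right)} = - \frac{-7 + u}{2} = \frac{7}{2} - \frac{u}{2}$)
$l^{2}{\left(0 + 5 \right)} = \left(\frac{7}{2} - \frac{0 + 5}{2}\right)^{2} = \left(\frac{7}{2} - \frac{5}{2}\right)^{2} = 1^{2} = 1$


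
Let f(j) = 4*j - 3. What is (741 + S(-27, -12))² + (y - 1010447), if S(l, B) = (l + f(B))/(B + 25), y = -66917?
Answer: -537139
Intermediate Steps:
f(j) = -3 + 4*j
S(l, B) = (-3 + l + 4*B)/(25 + B) (S(l, B) = (l + (-3 + 4*B))/(B + 25) = (-3 + l + 4*B)/(25 + B))
(741 + S(-27, -12))² + (y - 1010447) = (741 + (-3 - 27 + 4*(-12))/(25 - 12))² + (-66917 - 1010447) = (741 + (-3 - 27 - 48)/13)² - 1077364 = (741 + (1/13)*(-78))² - 1077364 = (741 - 6)² - 1077364 = 735² - 1077364 = 540225 - 1077364 = -537139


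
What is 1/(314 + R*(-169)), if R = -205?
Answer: 1/34959 ≈ 2.8605e-5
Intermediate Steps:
1/(314 + R*(-169)) = 1/(314 - 205*(-169)) = 1/(314 + 34645) = 1/34959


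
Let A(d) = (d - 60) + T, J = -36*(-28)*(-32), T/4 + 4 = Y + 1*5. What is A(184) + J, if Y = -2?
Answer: -32136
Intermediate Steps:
T = -4 (T = -16 + 4*(-2 + 1*5) = -16 + 4*(-2 + 5) = -16 + 4*3 = -16 + 12 = -4)
J = -32256 (J = 1008*(-32) = -32256)
A(d) = -64 + d (A(d) = (d - 60) - 4 = (-60 + d) - 4 = -64 + d)
A(184) + J = (-64 + 184) - 32256 = 120 - 32256 = -32136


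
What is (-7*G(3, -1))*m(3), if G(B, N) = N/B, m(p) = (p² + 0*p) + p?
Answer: 28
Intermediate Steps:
m(p) = p + p² (m(p) = (p² + 0) + p = p² + p = p + p²)
(-7*G(3, -1))*m(3) = (-(-7)/3)*(3*(1 + 3)) = (-(-7)/3)*(3*4) = -7*(-⅓)*12 = (7/3)*12 = 28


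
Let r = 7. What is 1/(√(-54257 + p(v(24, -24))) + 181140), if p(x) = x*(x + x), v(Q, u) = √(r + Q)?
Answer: 12076/2187450253 - I*√54195/32811753795 ≈ 5.5206e-6 - 7.095e-9*I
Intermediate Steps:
v(Q, u) = √(7 + Q)
p(x) = 2*x² (p(x) = x*(2*x) = 2*x²)
1/(√(-54257 + p(v(24, -24))) + 181140) = 1/(√(-54257 + 2*(√(7 + 24))²) + 181140) = 1/(√(-54257 + 2*(√31)²) + 181140) = 1/(√(-54257 + 2*31) + 181140) = 1/(√(-54257 + 62) + 181140) = 1/(√(-54195) + 181140) = 1/(I*√54195 + 181140) = 1/(181140 + I*√54195)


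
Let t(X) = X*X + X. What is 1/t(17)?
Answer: 1/306 ≈ 0.0032680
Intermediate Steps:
t(X) = X + X² (t(X) = X² + X = X + X²)
1/t(17) = 1/(17*(1 + 17)) = 1/(17*18) = 1/306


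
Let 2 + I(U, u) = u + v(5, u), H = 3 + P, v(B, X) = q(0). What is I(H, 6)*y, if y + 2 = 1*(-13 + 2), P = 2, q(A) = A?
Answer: -52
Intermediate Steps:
v(B, X) = 0
H = 5 (H = 3 + 2 = 5)
y = -13 (y = -2 + 1*(-13 + 2) = -2 + 1*(-11) = -2 - 11 = -13)
I(U, u) = -2 + u (I(U, u) = -2 + (u + 0) = -2 + u)
I(H, 6)*y = (-2 + 6)*(-13) = 4*(-13) = -52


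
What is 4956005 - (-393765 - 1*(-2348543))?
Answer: 3001227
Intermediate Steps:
4956005 - (-393765 - 1*(-2348543)) = 4956005 - (-393765 + 2348543) = 4956005 - 1*1954778 = 4956005 - 1954778 = 3001227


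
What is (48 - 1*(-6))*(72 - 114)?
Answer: -2268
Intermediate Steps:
(48 - 1*(-6))*(72 - 114) = (48 + 6)*(-42) = 54*(-42) = -2268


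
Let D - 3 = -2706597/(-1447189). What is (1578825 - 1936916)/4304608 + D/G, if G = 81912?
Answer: -1767438991409699/21261561137010656 ≈ -0.083128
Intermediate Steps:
D = 7048164/1447189 (D = 3 - 2706597/(-1447189) = 3 - 2706597*(-1/1447189) = 3 + 2706597/1447189 = 7048164/1447189 ≈ 4.8702)
(1578825 - 1936916)/4304608 + D/G = (1578825 - 1936916)/4304608 + (7048164/1447189)/81912 = -358091*1/4304608 + (7048164/1447189)*(1/81912) = -358091/4304608 + 587347/9878512114 = -1767438991409699/21261561137010656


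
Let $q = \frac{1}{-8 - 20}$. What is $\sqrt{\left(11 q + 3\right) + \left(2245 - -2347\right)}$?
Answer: $\frac{\sqrt{900543}}{14} \approx 67.784$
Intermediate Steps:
$q = - \frac{1}{28}$ ($q = \frac{1}{-28} = - \frac{1}{28} \approx -0.035714$)
$\sqrt{\left(11 q + 3\right) + \left(2245 - -2347\right)} = \sqrt{\left(11 \left(- \frac{1}{28}\right) + 3\right) + \left(2245 - -2347\right)} = \sqrt{\left(- \frac{11}{28} + 3\right) + \left(2245 + 2347\right)} = \sqrt{\frac{73}{28} + 4592} = \sqrt{\frac{128649}{28}} = \frac{\sqrt{900543}}{14}$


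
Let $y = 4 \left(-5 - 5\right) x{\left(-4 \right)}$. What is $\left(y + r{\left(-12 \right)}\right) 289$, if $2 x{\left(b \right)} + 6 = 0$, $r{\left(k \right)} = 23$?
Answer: $41327$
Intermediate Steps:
$x{\left(b \right)} = -3$ ($x{\left(b \right)} = -3 + \frac{1}{2} \cdot 0 = -3 + 0 = -3$)
$y = 120$ ($y = 4 \left(-5 - 5\right) \left(-3\right) = 4 \left(-10\right) \left(-3\right) = \left(-40\right) \left(-3\right) = 120$)
$\left(y + r{\left(-12 \right)}\right) 289 = \left(120 + 23\right) 289 = 143 \cdot 289 = 41327$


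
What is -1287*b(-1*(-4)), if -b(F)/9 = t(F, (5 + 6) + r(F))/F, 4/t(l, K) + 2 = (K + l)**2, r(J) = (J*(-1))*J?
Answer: -11583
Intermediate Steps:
r(J) = -J**2 (r(J) = (-J)*J = -J**2)
t(l, K) = 4/(-2 + (K + l)**2)
b(F) = -36/(F*(-2 + (11 + F - F**2)**2)) (b(F) = -9*4/(-2 + (((5 + 6) - F**2) + F)**2)/F = -9*4/(-2 + ((11 - F**2) + F)**2)/F = -9*4/(-2 + (11 + F - F**2)**2)/F = -36/(F*(-2 + (11 + F - F**2)**2)))
-1287*b(-1*(-4)) = -(-46332)/(((-1*(-4)))*(-2 + (11 - 1*(-4) - (-1*(-4))**2)**2)) = -(-46332)/(4*(-2 + (11 + 4 - 1*4**2)**2)) = -(-46332)/(4*(-2 + (11 + 4 - 1*16)**2)) = -(-46332)/(4*(-2 + (11 + 4 - 16)**2)) = -(-46332)/(4*(-2 + (-1)**2)) = -(-46332)/(4*(-2 + 1)) = -(-46332)/(4*(-1)) = -(-46332)*(-1)/4 = -1287*9 = -11583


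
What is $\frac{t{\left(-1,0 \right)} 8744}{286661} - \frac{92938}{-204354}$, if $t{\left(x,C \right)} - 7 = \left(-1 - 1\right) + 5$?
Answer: $\frac{22255206889}{29290160997} \approx 0.75982$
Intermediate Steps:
$t{\left(x,C \right)} = 10$ ($t{\left(x,C \right)} = 7 + \left(\left(-1 - 1\right) + 5\right) = 7 + \left(-2 + 5\right) = 7 + 3 = 10$)
$\frac{t{\left(-1,0 \right)} 8744}{286661} - \frac{92938}{-204354} = \frac{10 \cdot 8744}{286661} - \frac{92938}{-204354} = 87440 \cdot \frac{1}{286661} - - \frac{46469}{102177} = \frac{87440}{286661} + \frac{46469}{102177} = \frac{22255206889}{29290160997}$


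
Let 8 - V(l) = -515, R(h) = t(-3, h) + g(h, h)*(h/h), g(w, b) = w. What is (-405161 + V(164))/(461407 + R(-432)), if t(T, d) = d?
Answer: -404638/460543 ≈ -0.87861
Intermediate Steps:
R(h) = 2*h (R(h) = h + h*(h/h) = h + h*1 = h + h = 2*h)
V(l) = 523 (V(l) = 8 - 1*(-515) = 8 + 515 = 523)
(-405161 + V(164))/(461407 + R(-432)) = (-405161 + 523)/(461407 + 2*(-432)) = -404638/(461407 - 864) = -404638/460543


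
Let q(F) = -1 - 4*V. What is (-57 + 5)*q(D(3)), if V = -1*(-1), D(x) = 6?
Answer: 260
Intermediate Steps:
V = 1
q(F) = -5 (q(F) = -1 - 4*1 = -1 - 4 = -5)
(-57 + 5)*q(D(3)) = (-57 + 5)*(-5) = -52*(-5) = 260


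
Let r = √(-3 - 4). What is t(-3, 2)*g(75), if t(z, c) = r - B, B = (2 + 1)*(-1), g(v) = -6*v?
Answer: -1350 - 450*I*√7 ≈ -1350.0 - 1190.6*I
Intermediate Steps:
r = I*√7 (r = √(-7) = I*√7 ≈ 2.6458*I)
B = -3 (B = 3*(-1) = -3)
t(z, c) = 3 + I*√7 (t(z, c) = I*√7 - 1*(-3) = I*√7 + 3 = 3 + I*√7)
t(-3, 2)*g(75) = (3 + I*√7)*(-6*75) = (3 + I*√7)*(-450) = -1350 - 450*I*√7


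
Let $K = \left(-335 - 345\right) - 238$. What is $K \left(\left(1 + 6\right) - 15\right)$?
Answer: $7344$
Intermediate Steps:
$K = -918$ ($K = -680 - 238 = -918$)
$K \left(\left(1 + 6\right) - 15\right) = - 918 \left(\left(1 + 6\right) - 15\right) = - 918 \left(7 - 15\right) = \left(-918\right) \left(-8\right) = 7344$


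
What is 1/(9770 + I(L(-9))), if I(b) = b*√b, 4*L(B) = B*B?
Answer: 8/78889 ≈ 0.00010141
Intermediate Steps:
L(B) = B²/4 (L(B) = (B*B)/4 = B²/4)
I(b) = b^(3/2)
1/(9770 + I(L(-9))) = 1/(9770 + ((¼)*(-9)²)^(3/2)) = 1/(9770 + ((¼)*81)^(3/2)) = 1/(9770 + (81/4)^(3/2)) = 1/(9770 + 729/8) = 1/(78889/8) = 8/78889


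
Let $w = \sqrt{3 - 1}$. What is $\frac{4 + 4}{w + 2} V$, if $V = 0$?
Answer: $0$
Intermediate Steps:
$w = \sqrt{2} \approx 1.4142$
$\frac{4 + 4}{w + 2} V = \frac{4 + 4}{\sqrt{2} + 2} \cdot 0 = \frac{1}{2 + \sqrt{2}} \cdot 8 \cdot 0 = \frac{8}{2 + \sqrt{2}} \cdot 0 = 0$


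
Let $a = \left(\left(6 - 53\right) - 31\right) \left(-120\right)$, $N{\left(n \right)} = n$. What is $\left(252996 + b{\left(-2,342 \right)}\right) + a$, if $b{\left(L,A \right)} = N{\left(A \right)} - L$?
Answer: $262700$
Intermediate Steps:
$b{\left(L,A \right)} = A - L$
$a = 9360$ ($a = \left(\left(6 - 53\right) - 31\right) \left(-120\right) = \left(-47 - 31\right) \left(-120\right) = \left(-78\right) \left(-120\right) = 9360$)
$\left(252996 + b{\left(-2,342 \right)}\right) + a = \left(252996 + \left(342 - -2\right)\right) + 9360 = \left(252996 + \left(342 + 2\right)\right) + 9360 = \left(252996 + 344\right) + 9360 = 253340 + 9360 = 262700$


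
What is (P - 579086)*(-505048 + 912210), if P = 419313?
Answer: -65053494226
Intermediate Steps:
(P - 579086)*(-505048 + 912210) = (419313 - 579086)*(-505048 + 912210) = -159773*407162 = -65053494226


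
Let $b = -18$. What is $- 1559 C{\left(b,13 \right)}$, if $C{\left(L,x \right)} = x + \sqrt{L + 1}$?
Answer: $-20267 - 1559 i \sqrt{17} \approx -20267.0 - 6427.9 i$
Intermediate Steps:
$C{\left(L,x \right)} = x + \sqrt{1 + L}$
$- 1559 C{\left(b,13 \right)} = - 1559 \left(13 + \sqrt{1 - 18}\right) = - 1559 \left(13 + \sqrt{-17}\right) = - 1559 \left(13 + i \sqrt{17}\right) = -20267 - 1559 i \sqrt{17}$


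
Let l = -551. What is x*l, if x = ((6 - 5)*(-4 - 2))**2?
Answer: -19836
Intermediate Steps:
x = 36 (x = (1*(-6))**2 = (-6)**2 = 36)
x*l = 36*(-551) = -19836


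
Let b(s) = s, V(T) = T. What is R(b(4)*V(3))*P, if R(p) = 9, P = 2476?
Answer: 22284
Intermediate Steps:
R(b(4)*V(3))*P = 9*2476 = 22284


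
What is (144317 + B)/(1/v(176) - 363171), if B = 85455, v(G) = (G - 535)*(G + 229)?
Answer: -538833870/851665283 ≈ -0.63268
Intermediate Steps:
v(G) = (-535 + G)*(229 + G)
(144317 + B)/(1/v(176) - 363171) = (144317 + 85455)/(1/(-122515 + 176**2 - 306*176) - 363171) = 229772/(1/(-122515 + 30976 - 53856) - 363171) = 229772/(1/(-145395) - 363171) = 229772/(-1/145395 - 363171) = 229772/(-52803247546/145395) = 229772*(-145395/52803247546) = -538833870/851665283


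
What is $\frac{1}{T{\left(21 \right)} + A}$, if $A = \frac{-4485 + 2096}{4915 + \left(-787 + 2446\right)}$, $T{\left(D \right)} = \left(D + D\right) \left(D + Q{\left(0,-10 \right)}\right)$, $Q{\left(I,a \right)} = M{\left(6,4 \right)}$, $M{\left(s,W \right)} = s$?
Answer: $\frac{6574}{7452527} \approx 0.00088212$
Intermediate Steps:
$Q{\left(I,a \right)} = 6$
$T{\left(D \right)} = 2 D \left(6 + D\right)$ ($T{\left(D \right)} = \left(D + D\right) \left(D + 6\right) = 2 D \left(6 + D\right)$)
$A = - \frac{2389}{6574}$ ($A = - \frac{2389}{4915 + 1659} = - \frac{2389}{6574} \approx -0.3634$)
$\frac{1}{T{\left(21 \right)} + A} = \frac{1}{2 \cdot 21 \left(6 + 21\right) - \frac{2389}{6574}} = \frac{1}{2 \cdot 21 \cdot 27 - \frac{2389}{6574}} = \frac{1}{1134 - \frac{2389}{6574}} = \frac{1}{\frac{7452527}{6574}} = \frac{6574}{7452527}$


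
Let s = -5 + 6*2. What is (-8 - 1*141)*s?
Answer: -1043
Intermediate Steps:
s = 7 (s = -5 + 12 = 7)
(-8 - 1*141)*s = (-8 - 1*141)*7 = (-8 - 141)*7 = -149*7 = -1043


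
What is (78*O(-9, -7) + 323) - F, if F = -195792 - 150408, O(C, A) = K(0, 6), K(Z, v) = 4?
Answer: 346835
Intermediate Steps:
O(C, A) = 4
F = -346200
(78*O(-9, -7) + 323) - F = (78*4 + 323) - 1*(-346200) = (312 + 323) + 346200 = 635 + 346200 = 346835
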